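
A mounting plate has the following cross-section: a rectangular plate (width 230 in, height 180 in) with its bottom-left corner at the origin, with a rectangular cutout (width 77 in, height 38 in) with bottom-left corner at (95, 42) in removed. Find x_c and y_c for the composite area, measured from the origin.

plate: A = 230 × 180 = 41400.00, centroid at (115.00, 90.00).
hole: A = −(77 × 38) = -2926.00, centroid at (133.50, 61.00).
ΣA = 38474.00 in², ΣAx_c = 4370379.00 in³, ΣAy_c = 3547514.00 in³.
x_c = 4370379.00/38474.00 = 113.59 in; y_c = 3547514.00/38474.00 = 92.21 in.

x_c = 113.59 in, y_c = 92.21 in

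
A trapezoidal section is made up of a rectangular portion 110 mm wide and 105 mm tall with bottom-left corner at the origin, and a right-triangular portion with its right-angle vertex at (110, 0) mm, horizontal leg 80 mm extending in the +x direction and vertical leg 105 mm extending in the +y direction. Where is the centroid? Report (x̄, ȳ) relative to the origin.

Part | A | x̄ᵢ | ȳᵢ | A·x̄ᵢ | A·ȳᵢ
rectangular portion | 11550.00 | 55.00 | 52.50 | 635250.00 | 606375.00
triangular portion | 4200.00 | 136.67 | 35.00 | 574000.00 | 147000.00
Σ | 15750.00 |  |  | 1209250.00 | 753375.00
x̄ = 1209250.00 / 15750.00 = 76.78 mm
ȳ = 753375.00 / 15750.00 = 47.83 mm

x̄ = 76.78 mm, ȳ = 47.83 mm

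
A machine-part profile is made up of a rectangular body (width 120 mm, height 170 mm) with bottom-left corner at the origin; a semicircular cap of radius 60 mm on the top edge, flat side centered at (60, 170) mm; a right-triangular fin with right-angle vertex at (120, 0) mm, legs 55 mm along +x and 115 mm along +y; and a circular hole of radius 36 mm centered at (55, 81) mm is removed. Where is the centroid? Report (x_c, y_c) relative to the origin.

rectangular body: A = 120 × 170 = 20400.00, centroid at (60.00, 85.00).
semicircular top: A = ½π·60² = 5654.87, centroid at (60.00, 195.46).
triangular fin: A = ½·55·115 = 3162.50, centroid at (138.33, 38.33).
hole: A = −π·36² = -4071.50, centroid at (55.00, 81.00).
ΣA = 25145.86 mm²
ΣAx_c = (20400.00)(60.00) + (5654.87)(60.00) + (3162.50)(138.33) + (-4071.50)(55.00) = 1776838.45 mm³
ΣAy_c = (20400.00)(85.00) + (5654.87)(195.46) + (3162.50)(38.33) + (-4071.50)(81.00) = 2630764.69 mm³
x_c = 1776838.45 / 25145.86 = 70.66 mm
y_c = 2630764.69 / 25145.86 = 104.62 mm

x_c = 70.66 mm, y_c = 104.62 mm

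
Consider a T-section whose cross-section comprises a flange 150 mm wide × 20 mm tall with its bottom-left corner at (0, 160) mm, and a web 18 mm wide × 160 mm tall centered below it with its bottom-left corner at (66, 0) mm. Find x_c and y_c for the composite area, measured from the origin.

web: A = 18 × 160 = 2880.00, centroid at (75.00, 80.00).
flange: A = 150 × 20 = 3000.00, centroid at (75.00, 170.00).
ΣA = 5880.00 mm², ΣAx_c = 441000.00 mm³, ΣAy_c = 740400.00 mm³.
x_c = 441000.00/5880.00 = 75.00 mm; y_c = 740400.00/5880.00 = 125.92 mm.

x_c = 75.00 mm, y_c = 125.92 mm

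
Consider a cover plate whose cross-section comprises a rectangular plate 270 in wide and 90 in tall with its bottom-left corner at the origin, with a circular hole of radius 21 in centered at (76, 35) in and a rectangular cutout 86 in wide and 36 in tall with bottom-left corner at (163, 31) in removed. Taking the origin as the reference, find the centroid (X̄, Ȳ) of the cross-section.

X̄ = 128.03 in, Ȳ = 45.07 in

plate: A = 270 × 90 = 24300.00, centroid at (135.00, 45.00).
hole 1: A = −π·21² = -1385.44, centroid at (76.00, 35.00).
hole 2: A = −(86 × 36) = -3096.00, centroid at (206.00, 49.00).
ΣA = 19818.56 in²
ΣAX̄ = (24300.00)(135.00) + (-1385.44)(76.00) + (-3096.00)(206.00) = 2537430.38 in³
ΣAȲ = (24300.00)(45.00) + (-1385.44)(35.00) + (-3096.00)(49.00) = 893305.52 in³
X̄ = 2537430.38 / 19818.56 = 128.03 in
Ȳ = 893305.52 / 19818.56 = 45.07 in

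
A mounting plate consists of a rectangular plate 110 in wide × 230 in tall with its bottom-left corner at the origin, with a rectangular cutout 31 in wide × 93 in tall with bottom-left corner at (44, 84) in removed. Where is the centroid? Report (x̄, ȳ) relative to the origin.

x̄ = 54.42 in, ȳ = 113.01 in

plate: A = 110 × 230 = 25300.00, centroid at (55.00, 115.00).
hole: A = −(31 × 93) = -2883.00, centroid at (59.50, 130.50).
ΣA = 22417.00 in², ΣAx̄ = 1219961.50 in³, ΣAȳ = 2533268.50 in³.
x̄ = 1219961.50/22417.00 = 54.42 in; ȳ = 2533268.50/22417.00 = 113.01 in.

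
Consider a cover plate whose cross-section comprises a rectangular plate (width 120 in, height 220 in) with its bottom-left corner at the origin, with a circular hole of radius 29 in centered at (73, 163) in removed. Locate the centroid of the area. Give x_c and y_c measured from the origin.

x_c = 58.55 in, y_c = 104.11 in

plate: A = 120 × 220 = 26400.00, centroid at (60.00, 110.00).
hole: A = −π·29² = -2642.08, centroid at (73.00, 163.00).
ΣA = 23757.92 in²
ΣAx_c = (26400.00)(60.00) + (-2642.08)(73.00) = 1391128.20 in³
ΣAy_c = (26400.00)(110.00) + (-2642.08)(163.00) = 2473341.05 in³
x_c = 1391128.20 / 23757.92 = 58.55 in
y_c = 2473341.05 / 23757.92 = 104.11 in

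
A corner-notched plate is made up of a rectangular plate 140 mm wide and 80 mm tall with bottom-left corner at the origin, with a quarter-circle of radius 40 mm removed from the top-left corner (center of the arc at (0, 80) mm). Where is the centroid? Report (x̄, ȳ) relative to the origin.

x̄ = 76.70 mm, ȳ = 37.09 mm

Part | A | x̄ᵢ | ȳᵢ | A·x̄ᵢ | A·ȳᵢ
plate | 11200.00 | 70.00 | 40.00 | 784000.00 | 448000.00
removed quarter-circle | -1256.64 | 16.98 | 63.02 | -21333.33 | -79197.63
Σ | 9943.36 |  |  | 762666.67 | 368802.37
x̄ = 762666.67 / 9943.36 = 76.70 mm
ȳ = 368802.37 / 9943.36 = 37.09 mm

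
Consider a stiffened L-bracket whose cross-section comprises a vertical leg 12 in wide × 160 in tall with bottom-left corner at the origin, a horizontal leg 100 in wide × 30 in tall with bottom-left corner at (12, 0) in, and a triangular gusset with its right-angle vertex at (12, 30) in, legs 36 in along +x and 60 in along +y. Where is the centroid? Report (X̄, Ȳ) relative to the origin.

vertical leg: A = 12 × 160 = 1920.00, centroid at (6.00, 80.00).
horizontal leg: A = 100 × 30 = 3000.00, centroid at (62.00, 15.00).
gusset: A = ½·36·60 = 1080.00, centroid at (24.00, 50.00).
ΣA = 6000.00 in²
ΣAX̄ = (1920.00)(6.00) + (3000.00)(62.00) + (1080.00)(24.00) = 223440.00 in³
ΣAȲ = (1920.00)(80.00) + (3000.00)(15.00) + (1080.00)(50.00) = 252600.00 in³
X̄ = 223440.00 / 6000.00 = 37.24 in
Ȳ = 252600.00 / 6000.00 = 42.10 in

X̄ = 37.24 in, Ȳ = 42.10 in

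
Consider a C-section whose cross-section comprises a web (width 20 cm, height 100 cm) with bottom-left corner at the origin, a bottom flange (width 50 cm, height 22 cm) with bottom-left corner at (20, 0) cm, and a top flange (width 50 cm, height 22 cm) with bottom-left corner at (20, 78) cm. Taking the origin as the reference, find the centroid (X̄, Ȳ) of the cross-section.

web: A = 20 × 100 = 2000.00, centroid at (10.00, 50.00).
bottom flange: A = 50 × 22 = 1100.00, centroid at (45.00, 11.00).
top flange: A = 50 × 22 = 1100.00, centroid at (45.00, 89.00).
ΣA = 4200.00 cm², ΣAX̄ = 119000.00 cm³, ΣAȲ = 210000.00 cm³.
X̄ = 119000.00/4200.00 = 28.33 cm; Ȳ = 210000.00/4200.00 = 50.00 cm.

X̄ = 28.33 cm, Ȳ = 50.00 cm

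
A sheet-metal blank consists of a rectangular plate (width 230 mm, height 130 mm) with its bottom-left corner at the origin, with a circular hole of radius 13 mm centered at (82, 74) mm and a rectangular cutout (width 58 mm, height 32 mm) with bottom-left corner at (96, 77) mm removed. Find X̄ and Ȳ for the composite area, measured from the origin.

Part | A | x̄ᵢ | ȳᵢ | A·x̄ᵢ | A·ȳᵢ
plate | 29900.00 | 115.00 | 65.00 | 3438500.00 | 1943500.00
hole 1 | -530.93 | 82.00 | 74.00 | -43536.19 | -39288.76
hole 2 | -1856.00 | 125.00 | 93.00 | -232000.00 | -172608.00
Σ | 27513.07 |  |  | 3162963.81 | 1731603.24
X̄ = 3162963.81 / 27513.07 = 114.96 mm
Ȳ = 1731603.24 / 27513.07 = 62.94 mm

X̄ = 114.96 mm, Ȳ = 62.94 mm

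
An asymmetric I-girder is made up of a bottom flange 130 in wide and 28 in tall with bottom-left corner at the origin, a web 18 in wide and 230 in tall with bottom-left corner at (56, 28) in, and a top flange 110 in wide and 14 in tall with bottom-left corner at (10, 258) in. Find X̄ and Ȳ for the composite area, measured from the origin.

X̄ = 65.00 in, Ȳ = 112.78 in

bottom flange: A = 130 × 28 = 3640.00, centroid at (65.00, 14.00).
web: A = 18 × 230 = 4140.00, centroid at (65.00, 143.00).
top flange: A = 110 × 14 = 1540.00, centroid at (65.00, 265.00).
ΣA = 9320.00 in², ΣAX̄ = 605800.00 in³, ΣAȲ = 1051080.00 in³.
X̄ = 605800.00/9320.00 = 65.00 in; Ȳ = 1051080.00/9320.00 = 112.78 in.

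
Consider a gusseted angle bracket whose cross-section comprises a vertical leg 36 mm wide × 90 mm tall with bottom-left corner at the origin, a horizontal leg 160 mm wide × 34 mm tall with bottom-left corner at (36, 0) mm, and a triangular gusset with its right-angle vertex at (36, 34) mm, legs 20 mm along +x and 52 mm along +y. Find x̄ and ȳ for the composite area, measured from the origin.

x̄ = 77.34 mm, ȳ = 28.80 mm

vertical leg: A = 36 × 90 = 3240.00, centroid at (18.00, 45.00).
horizontal leg: A = 160 × 34 = 5440.00, centroid at (116.00, 17.00).
gusset: A = ½·20·52 = 520.00, centroid at (42.67, 51.33).
ΣA = 9200.00 mm²
ΣAx̄ = (3240.00)(18.00) + (5440.00)(116.00) + (520.00)(42.67) = 711546.67 mm³
ΣAȳ = (3240.00)(45.00) + (5440.00)(17.00) + (520.00)(51.33) = 264973.33 mm³
x̄ = 711546.67 / 9200.00 = 77.34 mm
ȳ = 264973.33 / 9200.00 = 28.80 mm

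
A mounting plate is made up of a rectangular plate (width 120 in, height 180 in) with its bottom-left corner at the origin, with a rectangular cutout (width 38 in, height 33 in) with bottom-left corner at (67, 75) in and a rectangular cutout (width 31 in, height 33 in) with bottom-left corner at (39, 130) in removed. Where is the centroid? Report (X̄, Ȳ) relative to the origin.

plate: A = 120 × 180 = 21600.00, centroid at (60.00, 90.00).
hole 1: A = −(38 × 33) = -1254.00, centroid at (86.00, 91.50).
hole 2: A = −(31 × 33) = -1023.00, centroid at (54.50, 146.50).
ΣA = 19323.00 in²
ΣAX̄ = (21600.00)(60.00) + (-1254.00)(86.00) + (-1023.00)(54.50) = 1132402.50 in³
ΣAȲ = (21600.00)(90.00) + (-1254.00)(91.50) + (-1023.00)(146.50) = 1679389.50 in³
X̄ = 1132402.50 / 19323.00 = 58.60 in
Ȳ = 1679389.50 / 19323.00 = 86.91 in

X̄ = 58.60 in, Ȳ = 86.91 in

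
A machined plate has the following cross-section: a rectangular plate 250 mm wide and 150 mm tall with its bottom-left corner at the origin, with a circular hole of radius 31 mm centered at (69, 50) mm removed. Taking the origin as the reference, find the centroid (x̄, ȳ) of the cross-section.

x̄ = 129.90 mm, ȳ = 77.19 mm

Part | A | x̄ᵢ | ȳᵢ | A·x̄ᵢ | A·ȳᵢ
plate | 37500.00 | 125.00 | 75.00 | 4687500.00 | 2812500.00
hole | -3019.07 | 69.00 | 50.00 | -208315.87 | -150953.53
Σ | 34480.93 |  |  | 4479184.13 | 2661546.47
x̄ = 4479184.13 / 34480.93 = 129.90 mm
ȳ = 2661546.47 / 34480.93 = 77.19 mm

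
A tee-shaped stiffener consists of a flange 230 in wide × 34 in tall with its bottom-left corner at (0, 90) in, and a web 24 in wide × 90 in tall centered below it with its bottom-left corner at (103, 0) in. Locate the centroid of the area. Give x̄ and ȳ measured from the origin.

web: A = 24 × 90 = 2160.00, centroid at (115.00, 45.00).
flange: A = 230 × 34 = 7820.00, centroid at (115.00, 107.00).
ΣA = 9980.00 in²
ΣAx̄ = (2160.00)(115.00) + (7820.00)(115.00) = 1147700.00 in³
ΣAȳ = (2160.00)(45.00) + (7820.00)(107.00) = 933940.00 in³
x̄ = 1147700.00 / 9980.00 = 115.00 in
ȳ = 933940.00 / 9980.00 = 93.58 in

x̄ = 115.00 in, ȳ = 93.58 in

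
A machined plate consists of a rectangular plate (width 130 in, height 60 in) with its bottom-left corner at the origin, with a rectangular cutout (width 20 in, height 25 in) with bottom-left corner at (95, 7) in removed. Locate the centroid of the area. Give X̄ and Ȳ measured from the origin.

X̄ = 62.26 in, Ȳ = 30.72 in

Part | A | x̄ᵢ | ȳᵢ | A·x̄ᵢ | A·ȳᵢ
plate | 7800.00 | 65.00 | 30.00 | 507000.00 | 234000.00
hole | -500.00 | 105.00 | 19.50 | -52500.00 | -9750.00
Σ | 7300.00 |  |  | 454500.00 | 224250.00
X̄ = 454500.00 / 7300.00 = 62.26 in
Ȳ = 224250.00 / 7300.00 = 30.72 in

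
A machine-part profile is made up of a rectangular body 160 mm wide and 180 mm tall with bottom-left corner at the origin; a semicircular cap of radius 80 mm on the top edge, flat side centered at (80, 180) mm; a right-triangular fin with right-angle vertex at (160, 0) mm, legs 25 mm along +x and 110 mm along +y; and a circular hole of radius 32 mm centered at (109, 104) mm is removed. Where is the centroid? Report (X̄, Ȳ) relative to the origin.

X̄ = 80.76 mm, Ȳ = 120.47 mm

rectangular body: A = 160 × 180 = 28800.00, centroid at (80.00, 90.00).
semicircular top: A = ½π·80² = 10053.10, centroid at (80.00, 213.95).
triangular fin: A = ½·25·110 = 1375.00, centroid at (168.33, 36.67).
hole: A = −π·32² = -3216.99, centroid at (109.00, 104.00).
ΣA = 37011.11 mm², ΣAX̄ = 2989054.05 mm³, ΣAȲ = 4458740.32 mm³.
X̄ = 2989054.05/37011.11 = 80.76 mm; Ȳ = 4458740.32/37011.11 = 120.47 mm.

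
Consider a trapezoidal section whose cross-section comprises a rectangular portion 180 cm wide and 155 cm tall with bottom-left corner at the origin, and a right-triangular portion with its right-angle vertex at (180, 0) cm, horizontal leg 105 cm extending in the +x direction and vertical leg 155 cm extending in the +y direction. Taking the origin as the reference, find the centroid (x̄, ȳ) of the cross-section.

x̄ = 118.23 cm, ȳ = 71.67 cm

Part | A | x̄ᵢ | ȳᵢ | A·x̄ᵢ | A·ȳᵢ
rectangular portion | 27900.00 | 90.00 | 77.50 | 2511000.00 | 2162250.00
triangular portion | 8137.50 | 215.00 | 51.67 | 1749562.50 | 420437.50
Σ | 36037.50 |  |  | 4260562.50 | 2582687.50
x̄ = 4260562.50 / 36037.50 = 118.23 cm
ȳ = 2582687.50 / 36037.50 = 71.67 cm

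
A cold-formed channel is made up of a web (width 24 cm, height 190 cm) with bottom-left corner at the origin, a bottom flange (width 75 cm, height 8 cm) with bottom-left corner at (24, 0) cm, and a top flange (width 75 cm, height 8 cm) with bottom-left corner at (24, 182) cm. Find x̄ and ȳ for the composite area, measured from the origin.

x̄ = 22.31 cm, ȳ = 95.00 cm

web: A = 24 × 190 = 4560.00, centroid at (12.00, 95.00).
bottom flange: A = 75 × 8 = 600.00, centroid at (61.50, 4.00).
top flange: A = 75 × 8 = 600.00, centroid at (61.50, 186.00).
ΣA = 5760.00 cm²
ΣAx̄ = (4560.00)(12.00) + (600.00)(61.50) + (600.00)(61.50) = 128520.00 cm³
ΣAȳ = (4560.00)(95.00) + (600.00)(4.00) + (600.00)(186.00) = 547200.00 cm³
x̄ = 128520.00 / 5760.00 = 22.31 cm
ȳ = 547200.00 / 5760.00 = 95.00 cm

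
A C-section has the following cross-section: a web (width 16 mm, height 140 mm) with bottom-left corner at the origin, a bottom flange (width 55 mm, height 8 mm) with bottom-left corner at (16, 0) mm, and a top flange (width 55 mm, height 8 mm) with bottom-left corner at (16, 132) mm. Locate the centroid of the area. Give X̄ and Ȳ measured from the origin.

X̄ = 18.01 mm, Ȳ = 70.00 mm

web: A = 16 × 140 = 2240.00, centroid at (8.00, 70.00).
bottom flange: A = 55 × 8 = 440.00, centroid at (43.50, 4.00).
top flange: A = 55 × 8 = 440.00, centroid at (43.50, 136.00).
ΣA = 3120.00 mm², ΣAX̄ = 56200.00 mm³, ΣAȲ = 218400.00 mm³.
X̄ = 56200.00/3120.00 = 18.01 mm; Ȳ = 218400.00/3120.00 = 70.00 mm.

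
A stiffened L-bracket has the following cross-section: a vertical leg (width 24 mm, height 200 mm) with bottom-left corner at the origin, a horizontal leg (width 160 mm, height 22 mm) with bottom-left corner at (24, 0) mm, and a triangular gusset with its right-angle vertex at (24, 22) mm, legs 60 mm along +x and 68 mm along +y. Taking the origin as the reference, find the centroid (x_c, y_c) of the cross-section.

x_c = 49.56 mm, y_c = 58.86 mm

vertical leg: A = 24 × 200 = 4800.00, centroid at (12.00, 100.00).
horizontal leg: A = 160 × 22 = 3520.00, centroid at (104.00, 11.00).
gusset: A = ½·60·68 = 2040.00, centroid at (44.00, 44.67).
ΣA = 10360.00 mm², ΣAx_c = 513440.00 mm³, ΣAy_c = 609840.00 mm³.
x_c = 513440.00/10360.00 = 49.56 mm; y_c = 609840.00/10360.00 = 58.86 mm.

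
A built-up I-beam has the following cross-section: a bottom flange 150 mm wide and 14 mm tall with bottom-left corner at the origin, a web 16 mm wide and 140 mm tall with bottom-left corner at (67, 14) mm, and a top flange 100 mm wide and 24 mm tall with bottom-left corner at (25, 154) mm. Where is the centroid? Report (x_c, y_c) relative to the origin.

Part | A | x̄ᵢ | ȳᵢ | A·x̄ᵢ | A·ȳᵢ
bottom flange | 2100.00 | 75.00 | 7.00 | 157500.00 | 14700.00
web | 2240.00 | 75.00 | 84.00 | 168000.00 | 188160.00
top flange | 2400.00 | 75.00 | 166.00 | 180000.00 | 398400.00
Σ | 6740.00 |  |  | 505500.00 | 601260.00
x_c = 505500.00 / 6740.00 = 75.00 mm
y_c = 601260.00 / 6740.00 = 89.21 mm

x_c = 75.00 mm, y_c = 89.21 mm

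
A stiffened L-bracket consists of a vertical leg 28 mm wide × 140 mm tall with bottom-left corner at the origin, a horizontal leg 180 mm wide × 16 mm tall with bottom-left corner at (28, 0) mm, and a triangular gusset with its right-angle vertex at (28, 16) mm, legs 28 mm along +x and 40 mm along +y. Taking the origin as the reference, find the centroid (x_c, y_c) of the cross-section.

x_c = 56.47 mm, y_c = 42.64 mm

vertical leg: A = 28 × 140 = 3920.00, centroid at (14.00, 70.00).
horizontal leg: A = 180 × 16 = 2880.00, centroid at (118.00, 8.00).
gusset: A = ½·28·40 = 560.00, centroid at (37.33, 29.33).
ΣA = 7360.00 mm²
ΣAx_c = (3920.00)(14.00) + (2880.00)(118.00) + (560.00)(37.33) = 415626.67 mm³
ΣAy_c = (3920.00)(70.00) + (2880.00)(8.00) + (560.00)(29.33) = 313866.67 mm³
x_c = 415626.67 / 7360.00 = 56.47 mm
y_c = 313866.67 / 7360.00 = 42.64 mm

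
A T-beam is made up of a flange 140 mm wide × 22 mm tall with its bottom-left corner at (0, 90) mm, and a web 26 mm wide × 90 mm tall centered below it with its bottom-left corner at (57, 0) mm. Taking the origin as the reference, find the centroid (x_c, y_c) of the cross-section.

web: A = 26 × 90 = 2340.00, centroid at (70.00, 45.00).
flange: A = 140 × 22 = 3080.00, centroid at (70.00, 101.00).
ΣA = 5420.00 mm², ΣAx_c = 379400.00 mm³, ΣAy_c = 416380.00 mm³.
x_c = 379400.00/5420.00 = 70.00 mm; y_c = 416380.00/5420.00 = 76.82 mm.

x_c = 70.00 mm, y_c = 76.82 mm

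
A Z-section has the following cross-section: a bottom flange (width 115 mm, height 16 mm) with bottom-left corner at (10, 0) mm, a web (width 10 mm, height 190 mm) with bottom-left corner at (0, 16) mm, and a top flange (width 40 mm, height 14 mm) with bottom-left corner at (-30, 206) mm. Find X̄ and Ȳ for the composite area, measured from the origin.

bottom flange: A = 115 × 16 = 1840.00, centroid at (67.50, 8.00).
web: A = 10 × 190 = 1900.00, centroid at (5.00, 111.00).
top flange: A = 40 × 14 = 560.00, centroid at (-10.00, 213.00).
ΣA = 4300.00 mm²
ΣAX̄ = (1840.00)(67.50) + (1900.00)(5.00) + (560.00)(-10.00) = 128100.00 mm³
ΣAȲ = (1840.00)(8.00) + (1900.00)(111.00) + (560.00)(213.00) = 344900.00 mm³
X̄ = 128100.00 / 4300.00 = 29.79 mm
Ȳ = 344900.00 / 4300.00 = 80.21 mm

X̄ = 29.79 mm, Ȳ = 80.21 mm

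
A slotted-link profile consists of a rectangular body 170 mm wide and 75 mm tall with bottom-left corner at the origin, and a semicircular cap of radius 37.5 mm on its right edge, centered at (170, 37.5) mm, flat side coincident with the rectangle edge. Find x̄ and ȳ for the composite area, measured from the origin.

x̄ = 99.90 mm, ȳ = 37.50 mm

Part | A | x̄ᵢ | ȳᵢ | A·x̄ᵢ | A·ȳᵢ
rectangular body | 12750.00 | 85.00 | 37.50 | 1083750.00 | 478125.00
semicircular end | 2208.93 | 185.92 | 37.50 | 410674.75 | 82834.96
Σ | 14958.93 |  |  | 1494424.75 | 560959.96
x̄ = 1494424.75 / 14958.93 = 99.90 mm
ȳ = 560959.96 / 14958.93 = 37.50 mm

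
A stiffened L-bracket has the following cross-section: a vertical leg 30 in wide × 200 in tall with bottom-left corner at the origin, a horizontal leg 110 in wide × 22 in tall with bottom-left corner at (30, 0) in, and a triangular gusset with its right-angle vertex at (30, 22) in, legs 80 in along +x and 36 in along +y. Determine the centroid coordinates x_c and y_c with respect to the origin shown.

x_c = 38.27 in, y_c = 68.52 in

vertical leg: A = 30 × 200 = 6000.00, centroid at (15.00, 100.00).
horizontal leg: A = 110 × 22 = 2420.00, centroid at (85.00, 11.00).
gusset: A = ½·80·36 = 1440.00, centroid at (56.67, 34.00).
ΣA = 9860.00 in²
ΣAx_c = (6000.00)(15.00) + (2420.00)(85.00) + (1440.00)(56.67) = 377300.00 in³
ΣAy_c = (6000.00)(100.00) + (2420.00)(11.00) + (1440.00)(34.00) = 675580.00 in³
x_c = 377300.00 / 9860.00 = 38.27 in
y_c = 675580.00 / 9860.00 = 68.52 in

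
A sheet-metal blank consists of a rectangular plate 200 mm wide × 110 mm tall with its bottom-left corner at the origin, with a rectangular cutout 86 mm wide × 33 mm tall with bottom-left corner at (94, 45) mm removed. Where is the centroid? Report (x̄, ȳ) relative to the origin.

x̄ = 94.52 mm, ȳ = 54.04 mm

plate: A = 200 × 110 = 22000.00, centroid at (100.00, 55.00).
hole: A = −(86 × 33) = -2838.00, centroid at (137.00, 61.50).
ΣA = 19162.00 mm²
ΣAx̄ = (22000.00)(100.00) + (-2838.00)(137.00) = 1811194.00 mm³
ΣAȳ = (22000.00)(55.00) + (-2838.00)(61.50) = 1035463.00 mm³
x̄ = 1811194.00 / 19162.00 = 94.52 mm
ȳ = 1035463.00 / 19162.00 = 54.04 mm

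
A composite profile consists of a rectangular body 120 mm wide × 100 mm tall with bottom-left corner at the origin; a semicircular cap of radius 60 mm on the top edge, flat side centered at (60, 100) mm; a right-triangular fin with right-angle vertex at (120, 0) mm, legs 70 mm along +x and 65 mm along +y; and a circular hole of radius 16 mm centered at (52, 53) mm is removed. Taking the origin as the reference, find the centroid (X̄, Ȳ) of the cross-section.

Part | A | x̄ᵢ | ȳᵢ | A·x̄ᵢ | A·ȳᵢ
rectangular body | 12000.00 | 60.00 | 50.00 | 720000.00 | 600000.00
semicircular top | 5654.87 | 60.00 | 125.46 | 339292.01 | 709486.68
triangular fin | 2275.00 | 143.33 | 21.67 | 326083.33 | 49291.67
hole | -804.25 | 52.00 | 53.00 | -41820.88 | -42625.13
Σ | 19125.62 |  |  | 1343554.46 | 1316153.22
X̄ = 1343554.46 / 19125.62 = 70.25 mm
Ȳ = 1316153.22 / 19125.62 = 68.82 mm

X̄ = 70.25 mm, Ȳ = 68.82 mm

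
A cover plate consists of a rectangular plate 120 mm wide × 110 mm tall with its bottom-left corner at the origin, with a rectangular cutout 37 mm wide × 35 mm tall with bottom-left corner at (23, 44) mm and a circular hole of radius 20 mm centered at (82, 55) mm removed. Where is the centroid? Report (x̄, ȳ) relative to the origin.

plate: A = 120 × 110 = 13200.00, centroid at (60.00, 55.00).
hole 1: A = −(37 × 35) = -1295.00, centroid at (41.50, 61.50).
hole 2: A = −π·20² = -1256.64, centroid at (82.00, 55.00).
ΣA = 10648.36 mm², ΣAx̄ = 635213.26 mm³, ΣAȳ = 577242.46 mm³.
x̄ = 635213.26/10648.36 = 59.65 mm; ȳ = 577242.46/10648.36 = 54.21 mm.

x̄ = 59.65 mm, ȳ = 54.21 mm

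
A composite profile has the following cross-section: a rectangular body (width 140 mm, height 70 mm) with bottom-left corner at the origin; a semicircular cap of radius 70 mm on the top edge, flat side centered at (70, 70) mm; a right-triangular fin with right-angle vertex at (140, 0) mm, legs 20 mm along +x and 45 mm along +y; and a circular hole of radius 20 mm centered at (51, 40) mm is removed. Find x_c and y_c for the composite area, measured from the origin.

rectangular body: A = 140 × 70 = 9800.00, centroid at (70.00, 35.00).
semicircular top: A = ½π·70² = 7696.90, centroid at (70.00, 99.71).
triangular fin: A = ½·20·45 = 450.00, centroid at (146.67, 15.00).
hole: A = −π·20² = -1256.64, centroid at (51.00, 40.00).
ΣA = 16690.26 mm²
ΣAx_c = (9800.00)(70.00) + (7696.90)(70.00) + (450.00)(146.67) + (-1256.64)(51.00) = 1226694.65 mm³
ΣAy_c = (9800.00)(35.00) + (7696.90)(99.71) + (450.00)(15.00) + (-1256.64)(40.00) = 1066934.32 mm³
x_c = 1226694.65 / 16690.26 = 73.50 mm
y_c = 1066934.32 / 16690.26 = 63.93 mm

x_c = 73.50 mm, y_c = 63.93 mm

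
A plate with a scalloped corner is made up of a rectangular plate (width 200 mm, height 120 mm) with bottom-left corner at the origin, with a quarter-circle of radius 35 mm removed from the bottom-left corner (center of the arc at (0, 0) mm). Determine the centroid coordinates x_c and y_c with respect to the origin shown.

plate: A = 200 × 120 = 24000.00, centroid at (100.00, 60.00).
removed quarter-circle: A = −¼π·35² = -962.11, centroid at (14.85, 14.85).
ΣA = 23037.89 mm²
ΣAx_c = (24000.00)(100.00) + (-962.11)(14.85) = 2385708.33 mm³
ΣAy_c = (24000.00)(60.00) + (-962.11)(14.85) = 1425708.33 mm³
x_c = 2385708.33 / 23037.89 = 103.56 mm
y_c = 1425708.33 / 23037.89 = 61.89 mm

x_c = 103.56 mm, y_c = 61.89 mm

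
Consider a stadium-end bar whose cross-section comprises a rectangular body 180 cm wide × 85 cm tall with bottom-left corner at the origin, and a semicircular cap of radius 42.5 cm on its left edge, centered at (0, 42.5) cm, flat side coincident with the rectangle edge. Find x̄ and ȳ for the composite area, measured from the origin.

rectangular body: A = 180 × 85 = 15300.00, centroid at (90.00, 42.50).
semicircular end: A = ½π·42.5² = 2837.25, centroid at (-18.04, 42.50).
ΣA = 18137.25 cm², ΣAx̄ = 1325822.92 cm³, ΣAȳ = 770833.16 cm³.
x̄ = 1325822.92/18137.25 = 73.10 cm; ȳ = 770833.16/18137.25 = 42.50 cm.

x̄ = 73.10 cm, ȳ = 42.50 cm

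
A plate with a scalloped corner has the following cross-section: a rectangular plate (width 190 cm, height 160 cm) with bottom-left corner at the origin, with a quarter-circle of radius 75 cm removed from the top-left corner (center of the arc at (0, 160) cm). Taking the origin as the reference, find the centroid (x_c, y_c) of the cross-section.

x_c = 105.74 cm, y_c = 71.81 cm

plate: A = 190 × 160 = 30400.00, centroid at (95.00, 80.00).
removed quarter-circle: A = −¼π·75² = -4417.86, centroid at (31.83, 128.17).
ΣA = 25982.14 cm², ΣAx_c = 2747375.00 cm³, ΣAy_c = 1865766.65 cm³.
x_c = 2747375.00/25982.14 = 105.74 cm; y_c = 1865766.65/25982.14 = 71.81 cm.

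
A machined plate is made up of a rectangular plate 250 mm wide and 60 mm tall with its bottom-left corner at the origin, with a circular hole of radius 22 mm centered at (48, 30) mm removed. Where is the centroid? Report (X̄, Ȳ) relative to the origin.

plate: A = 250 × 60 = 15000.00, centroid at (125.00, 30.00).
hole: A = −π·22² = -1520.53, centroid at (48.00, 30.00).
ΣA = 13479.47 mm²
ΣAX̄ = (15000.00)(125.00) + (-1520.53)(48.00) = 1802014.52 mm³
ΣAȲ = (15000.00)(30.00) + (-1520.53)(30.00) = 404384.07 mm³
X̄ = 1802014.52 / 13479.47 = 133.69 mm
Ȳ = 404384.07 / 13479.47 = 30.00 mm

X̄ = 133.69 mm, Ȳ = 30.00 mm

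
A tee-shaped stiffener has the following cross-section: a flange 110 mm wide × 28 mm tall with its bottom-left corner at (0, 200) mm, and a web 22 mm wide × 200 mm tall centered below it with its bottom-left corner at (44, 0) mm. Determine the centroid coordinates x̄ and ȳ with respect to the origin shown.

x̄ = 55.00 mm, ȳ = 146.94 mm

Part | A | x̄ᵢ | ȳᵢ | A·x̄ᵢ | A·ȳᵢ
web | 4400.00 | 55.00 | 100.00 | 242000.00 | 440000.00
flange | 3080.00 | 55.00 | 214.00 | 169400.00 | 659120.00
Σ | 7480.00 |  |  | 411400.00 | 1099120.00
x̄ = 411400.00 / 7480.00 = 55.00 mm
ȳ = 1099120.00 / 7480.00 = 146.94 mm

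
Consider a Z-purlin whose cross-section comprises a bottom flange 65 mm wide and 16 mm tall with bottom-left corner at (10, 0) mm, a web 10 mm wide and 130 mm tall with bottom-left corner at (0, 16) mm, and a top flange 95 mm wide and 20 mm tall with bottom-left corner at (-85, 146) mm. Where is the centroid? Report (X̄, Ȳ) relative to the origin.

bottom flange: A = 65 × 16 = 1040.00, centroid at (42.50, 8.00).
web: A = 10 × 130 = 1300.00, centroid at (5.00, 81.00).
top flange: A = 95 × 20 = 1900.00, centroid at (-37.50, 156.00).
ΣA = 4240.00 mm²
ΣAX̄ = (1040.00)(42.50) + (1300.00)(5.00) + (1900.00)(-37.50) = -20550.00 mm³
ΣAȲ = (1040.00)(8.00) + (1300.00)(81.00) + (1900.00)(156.00) = 410020.00 mm³
X̄ = -20550.00 / 4240.00 = -4.85 mm
Ȳ = 410020.00 / 4240.00 = 96.70 mm

X̄ = -4.85 mm, Ȳ = 96.70 mm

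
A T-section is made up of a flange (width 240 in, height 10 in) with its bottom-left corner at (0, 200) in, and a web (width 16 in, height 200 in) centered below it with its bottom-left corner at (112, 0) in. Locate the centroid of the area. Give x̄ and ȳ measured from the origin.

Part | A | x̄ᵢ | ȳᵢ | A·x̄ᵢ | A·ȳᵢ
web | 3200.00 | 120.00 | 100.00 | 384000.00 | 320000.00
flange | 2400.00 | 120.00 | 205.00 | 288000.00 | 492000.00
Σ | 5600.00 |  |  | 672000.00 | 812000.00
x̄ = 672000.00 / 5600.00 = 120.00 in
ȳ = 812000.00 / 5600.00 = 145.00 in

x̄ = 120.00 in, ȳ = 145.00 in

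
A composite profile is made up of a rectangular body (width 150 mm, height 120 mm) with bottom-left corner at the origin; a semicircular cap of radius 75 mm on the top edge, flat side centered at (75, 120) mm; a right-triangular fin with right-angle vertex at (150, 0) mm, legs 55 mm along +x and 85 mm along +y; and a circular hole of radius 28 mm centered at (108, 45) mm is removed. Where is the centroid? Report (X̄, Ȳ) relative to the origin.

X̄ = 80.12 mm, Ȳ = 88.99 mm

rectangular body: A = 150 × 120 = 18000.00, centroid at (75.00, 60.00).
semicircular top: A = ½π·75² = 8835.73, centroid at (75.00, 151.83).
triangular fin: A = ½·55·85 = 2337.50, centroid at (168.33, 28.33).
hole: A = −π·28² = -2463.01, centroid at (108.00, 45.00).
ΣA = 26710.22 mm², ΣAX̄ = 2140153.93 mm³, ΣAȲ = 2376931.30 mm³.
X̄ = 2140153.93/26710.22 = 80.12 mm; Ȳ = 2376931.30/26710.22 = 88.99 mm.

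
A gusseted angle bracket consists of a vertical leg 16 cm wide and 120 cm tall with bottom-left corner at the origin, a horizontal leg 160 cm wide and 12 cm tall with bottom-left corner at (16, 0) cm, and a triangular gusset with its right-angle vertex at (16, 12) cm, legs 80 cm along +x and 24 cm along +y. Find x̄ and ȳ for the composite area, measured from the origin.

vertical leg: A = 16 × 120 = 1920.00, centroid at (8.00, 60.00).
horizontal leg: A = 160 × 12 = 1920.00, centroid at (96.00, 6.00).
gusset: A = ½·80·24 = 960.00, centroid at (42.67, 20.00).
ΣA = 4800.00 cm²
ΣAx̄ = (1920.00)(8.00) + (1920.00)(96.00) + (960.00)(42.67) = 240640.00 cm³
ΣAȳ = (1920.00)(60.00) + (1920.00)(6.00) + (960.00)(20.00) = 145920.00 cm³
x̄ = 240640.00 / 4800.00 = 50.13 cm
ȳ = 145920.00 / 4800.00 = 30.40 cm

x̄ = 50.13 cm, ȳ = 30.40 cm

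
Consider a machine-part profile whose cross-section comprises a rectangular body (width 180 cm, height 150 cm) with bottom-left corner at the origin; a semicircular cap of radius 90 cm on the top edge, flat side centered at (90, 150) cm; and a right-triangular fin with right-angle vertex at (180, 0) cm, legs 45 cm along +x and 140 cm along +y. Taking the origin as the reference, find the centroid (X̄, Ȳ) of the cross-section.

X̄ = 97.71 cm, Ȳ = 106.51 cm

Part | A | x̄ᵢ | ȳᵢ | A·x̄ᵢ | A·ȳᵢ
rectangular body | 27000.00 | 90.00 | 75.00 | 2430000.00 | 2025000.00
semicircular top | 12723.45 | 90.00 | 188.20 | 1145110.52 | 2394517.54
triangular fin | 3150.00 | 195.00 | 46.67 | 614250.00 | 147000.00
Σ | 42873.45 |  |  | 4189360.52 | 4566517.54
X̄ = 4189360.52 / 42873.45 = 97.71 cm
Ȳ = 4566517.54 / 42873.45 = 106.51 cm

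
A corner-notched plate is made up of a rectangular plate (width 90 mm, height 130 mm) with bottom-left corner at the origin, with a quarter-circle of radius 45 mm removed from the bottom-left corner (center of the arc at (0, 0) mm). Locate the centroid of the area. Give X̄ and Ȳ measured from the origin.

X̄ = 49.07 mm, Ȳ = 72.22 mm

Part | A | x̄ᵢ | ȳᵢ | A·x̄ᵢ | A·ȳᵢ
plate | 11700.00 | 45.00 | 65.00 | 526500.00 | 760500.00
removed quarter-circle | -1590.43 | 19.10 | 19.10 | -30375.00 | -30375.00
Σ | 10109.57 |  |  | 496125.00 | 730125.00
X̄ = 496125.00 / 10109.57 = 49.07 mm
Ȳ = 730125.00 / 10109.57 = 72.22 mm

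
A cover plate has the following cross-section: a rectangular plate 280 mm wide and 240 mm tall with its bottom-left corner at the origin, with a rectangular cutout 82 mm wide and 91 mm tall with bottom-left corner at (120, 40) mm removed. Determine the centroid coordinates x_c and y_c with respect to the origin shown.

Part | A | x̄ᵢ | ȳᵢ | A·x̄ᵢ | A·ȳᵢ
plate | 67200.00 | 140.00 | 120.00 | 9408000.00 | 8064000.00
hole | -7462.00 | 161.00 | 85.50 | -1201382.00 | -638001.00
Σ | 59738.00 |  |  | 8206618.00 | 7425999.00
x_c = 8206618.00 / 59738.00 = 137.38 mm
y_c = 7425999.00 / 59738.00 = 124.31 mm

x_c = 137.38 mm, y_c = 124.31 mm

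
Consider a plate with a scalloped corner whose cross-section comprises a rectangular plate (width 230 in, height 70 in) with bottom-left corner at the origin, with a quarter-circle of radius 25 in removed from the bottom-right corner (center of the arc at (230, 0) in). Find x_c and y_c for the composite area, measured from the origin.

plate: A = 230 × 70 = 16100.00, centroid at (115.00, 35.00).
removed quarter-circle: A = −¼π·25² = -490.87, centroid at (219.39, 10.61).
ΣA = 15609.13 in²
ΣAx_c = (16100.00)(115.00) + (-490.87)(219.39) = 1743807.35 in³
ΣAy_c = (16100.00)(35.00) + (-490.87)(10.61) = 558291.67 in³
x_c = 1743807.35 / 15609.13 = 111.72 in
y_c = 558291.67 / 15609.13 = 35.77 in

x_c = 111.72 in, y_c = 35.77 in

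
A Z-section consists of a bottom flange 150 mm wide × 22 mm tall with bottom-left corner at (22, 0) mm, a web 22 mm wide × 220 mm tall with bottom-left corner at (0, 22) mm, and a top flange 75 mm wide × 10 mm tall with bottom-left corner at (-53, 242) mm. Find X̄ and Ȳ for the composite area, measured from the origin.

X̄ = 40.69 mm, Ȳ = 96.79 mm

Part | A | x̄ᵢ | ȳᵢ | A·x̄ᵢ | A·ȳᵢ
bottom flange | 3300.00 | 97.00 | 11.00 | 320100.00 | 36300.00
web | 4840.00 | 11.00 | 132.00 | 53240.00 | 638880.00
top flange | 750.00 | -15.50 | 247.00 | -11625.00 | 185250.00
Σ | 8890.00 |  |  | 361715.00 | 860430.00
X̄ = 361715.00 / 8890.00 = 40.69 mm
Ȳ = 860430.00 / 8890.00 = 96.79 mm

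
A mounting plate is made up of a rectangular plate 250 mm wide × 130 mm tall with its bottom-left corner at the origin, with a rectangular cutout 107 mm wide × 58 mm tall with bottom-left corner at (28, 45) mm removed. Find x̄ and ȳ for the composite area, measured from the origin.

Part | A | x̄ᵢ | ȳᵢ | A·x̄ᵢ | A·ȳᵢ
plate | 32500.00 | 125.00 | 65.00 | 4062500.00 | 2112500.00
hole | -6206.00 | 81.50 | 74.00 | -505789.00 | -459244.00
Σ | 26294.00 |  |  | 3556711.00 | 1653256.00
x̄ = 3556711.00 / 26294.00 = 135.27 mm
ȳ = 1653256.00 / 26294.00 = 62.88 mm

x̄ = 135.27 mm, ȳ = 62.88 mm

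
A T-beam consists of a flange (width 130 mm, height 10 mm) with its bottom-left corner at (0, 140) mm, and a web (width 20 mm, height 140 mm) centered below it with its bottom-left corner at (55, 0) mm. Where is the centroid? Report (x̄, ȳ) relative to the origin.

x̄ = 65.00 mm, ȳ = 93.78 mm

web: A = 20 × 140 = 2800.00, centroid at (65.00, 70.00).
flange: A = 130 × 10 = 1300.00, centroid at (65.00, 145.00).
ΣA = 4100.00 mm², ΣAx̄ = 266500.00 mm³, ΣAȳ = 384500.00 mm³.
x̄ = 266500.00/4100.00 = 65.00 mm; ȳ = 384500.00/4100.00 = 93.78 mm.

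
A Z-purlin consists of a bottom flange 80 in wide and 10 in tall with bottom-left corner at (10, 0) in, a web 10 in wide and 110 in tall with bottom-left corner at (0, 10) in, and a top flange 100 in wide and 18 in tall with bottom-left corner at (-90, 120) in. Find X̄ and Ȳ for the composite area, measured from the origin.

X̄ = -7.16 in, Ȳ = 83.16 in

bottom flange: A = 80 × 10 = 800.00, centroid at (50.00, 5.00).
web: A = 10 × 110 = 1100.00, centroid at (5.00, 65.00).
top flange: A = 100 × 18 = 1800.00, centroid at (-40.00, 129.00).
ΣA = 3700.00 in², ΣAX̄ = -26500.00 in³, ΣAȲ = 307700.00 in³.
X̄ = -26500.00/3700.00 = -7.16 in; Ȳ = 307700.00/3700.00 = 83.16 in.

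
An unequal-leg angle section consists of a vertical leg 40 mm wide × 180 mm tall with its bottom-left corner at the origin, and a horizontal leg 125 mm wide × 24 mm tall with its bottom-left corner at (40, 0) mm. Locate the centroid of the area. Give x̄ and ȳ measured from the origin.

x̄ = 44.26 mm, ȳ = 67.06 mm

Part | A | x̄ᵢ | ȳᵢ | A·x̄ᵢ | A·ȳᵢ
vertical leg | 7200.00 | 20.00 | 90.00 | 144000.00 | 648000.00
horizontal leg | 3000.00 | 102.50 | 12.00 | 307500.00 | 36000.00
Σ | 10200.00 |  |  | 451500.00 | 684000.00
x̄ = 451500.00 / 10200.00 = 44.26 mm
ȳ = 684000.00 / 10200.00 = 67.06 mm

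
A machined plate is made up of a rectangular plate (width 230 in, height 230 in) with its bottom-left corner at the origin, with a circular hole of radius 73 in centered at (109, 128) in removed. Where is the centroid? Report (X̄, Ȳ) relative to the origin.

Part | A | x̄ᵢ | ȳᵢ | A·x̄ᵢ | A·ȳᵢ
plate | 52900.00 | 115.00 | 115.00 | 6083500.00 | 6083500.00
hole | -16741.55 | 109.00 | 128.00 | -1824828.65 | -2142918.05
Σ | 36158.45 |  |  | 4258671.35 | 3940581.95
X̄ = 4258671.35 / 36158.45 = 117.78 in
Ȳ = 3940581.95 / 36158.45 = 108.98 in

X̄ = 117.78 in, Ȳ = 108.98 in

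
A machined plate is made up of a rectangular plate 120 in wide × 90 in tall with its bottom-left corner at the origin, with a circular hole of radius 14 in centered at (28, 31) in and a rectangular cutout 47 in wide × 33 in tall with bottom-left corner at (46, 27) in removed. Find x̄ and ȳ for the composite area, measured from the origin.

plate: A = 120 × 90 = 10800.00, centroid at (60.00, 45.00).
hole 1: A = −π·14² = -615.75, centroid at (28.00, 31.00).
hole 2: A = −(47 × 33) = -1551.00, centroid at (69.50, 43.50).
ΣA = 8633.25 in²
ΣAx̄ = (10800.00)(60.00) + (-615.75)(28.00) + (-1551.00)(69.50) = 522964.44 in³
ΣAȳ = (10800.00)(45.00) + (-615.75)(31.00) + (-1551.00)(43.50) = 399443.18 in³
x̄ = 522964.44 / 8633.25 = 60.58 in
ȳ = 399443.18 / 8633.25 = 46.27 in

x̄ = 60.58 in, ȳ = 46.27 in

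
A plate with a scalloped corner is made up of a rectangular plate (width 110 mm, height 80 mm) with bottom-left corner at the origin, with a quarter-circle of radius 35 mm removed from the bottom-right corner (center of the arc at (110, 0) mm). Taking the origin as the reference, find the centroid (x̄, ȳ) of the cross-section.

Part | A | x̄ᵢ | ȳᵢ | A·x̄ᵢ | A·ȳᵢ
plate | 8800.00 | 55.00 | 40.00 | 484000.00 | 352000.00
removed quarter-circle | -962.11 | 95.15 | 14.85 | -91540.74 | -14291.67
Σ | 7837.89 |  |  | 392459.26 | 337708.33
x̄ = 392459.26 / 7837.89 = 50.07 mm
ȳ = 337708.33 / 7837.89 = 43.09 mm

x̄ = 50.07 mm, ȳ = 43.09 mm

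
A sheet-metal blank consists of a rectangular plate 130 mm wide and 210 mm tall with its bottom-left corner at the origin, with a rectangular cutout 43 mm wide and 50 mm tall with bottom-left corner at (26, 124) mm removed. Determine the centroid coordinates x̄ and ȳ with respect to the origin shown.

plate: A = 130 × 210 = 27300.00, centroid at (65.00, 105.00).
hole: A = −(43 × 50) = -2150.00, centroid at (47.50, 149.00).
ΣA = 25150.00 mm²
ΣAx̄ = (27300.00)(65.00) + (-2150.00)(47.50) = 1672375.00 mm³
ΣAȳ = (27300.00)(105.00) + (-2150.00)(149.00) = 2546150.00 mm³
x̄ = 1672375.00 / 25150.00 = 66.50 mm
ȳ = 2546150.00 / 25150.00 = 101.24 mm

x̄ = 66.50 mm, ȳ = 101.24 mm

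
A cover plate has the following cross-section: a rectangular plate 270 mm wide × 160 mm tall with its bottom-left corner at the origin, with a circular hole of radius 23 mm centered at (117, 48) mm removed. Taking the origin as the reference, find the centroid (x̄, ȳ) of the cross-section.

x̄ = 135.72 mm, ȳ = 81.28 mm

Part | A | x̄ᵢ | ȳᵢ | A·x̄ᵢ | A·ȳᵢ
plate | 43200.00 | 135.00 | 80.00 | 5832000.00 | 3456000.00
hole | -1661.90 | 117.00 | 48.00 | -194442.59 | -79771.32
Σ | 41538.10 |  |  | 5637557.41 | 3376228.68
x̄ = 5637557.41 / 41538.10 = 135.72 mm
ȳ = 3376228.68 / 41538.10 = 81.28 mm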